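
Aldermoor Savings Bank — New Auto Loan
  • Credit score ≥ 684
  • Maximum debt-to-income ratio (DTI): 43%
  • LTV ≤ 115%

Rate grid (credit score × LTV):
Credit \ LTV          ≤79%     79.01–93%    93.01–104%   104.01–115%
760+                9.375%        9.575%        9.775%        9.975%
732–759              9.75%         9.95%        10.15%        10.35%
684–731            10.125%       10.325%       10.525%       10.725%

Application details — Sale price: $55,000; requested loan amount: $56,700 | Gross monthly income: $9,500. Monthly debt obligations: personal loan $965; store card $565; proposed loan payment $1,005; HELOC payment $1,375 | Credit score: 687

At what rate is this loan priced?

Credit score 687 ≥ 684; Total monthly debts = (965 + 565 + 1,005 + 1,375) = 3,910. DTI: 3,910 ÷ 9,500 = 41.2%, within the 43% cap
LTV: 56,700 ÷ 55,000 = 103.1%, within 115% cap
Score 687 is in the 684–731 band; LTV 103.1% is in the 93.01–104% band → 10.525%.

10.525%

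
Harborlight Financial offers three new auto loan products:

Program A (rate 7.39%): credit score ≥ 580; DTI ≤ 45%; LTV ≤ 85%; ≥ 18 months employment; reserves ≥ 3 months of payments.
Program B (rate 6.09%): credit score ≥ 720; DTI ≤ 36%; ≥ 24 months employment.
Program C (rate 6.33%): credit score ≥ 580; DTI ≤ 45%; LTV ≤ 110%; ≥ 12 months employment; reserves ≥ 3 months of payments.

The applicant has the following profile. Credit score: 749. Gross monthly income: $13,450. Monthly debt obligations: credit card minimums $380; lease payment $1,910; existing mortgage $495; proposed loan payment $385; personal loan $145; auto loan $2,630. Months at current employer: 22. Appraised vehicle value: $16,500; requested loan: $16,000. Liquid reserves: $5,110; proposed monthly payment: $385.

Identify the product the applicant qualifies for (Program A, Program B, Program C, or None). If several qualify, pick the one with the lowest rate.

Program C

Total debts = (380 + 1,910 + 495 + 385 + 145 + 2,630) = 5,945; DTI = 5,945/13,450 = 44.2%.
LTV = 16,000/16,500 = 97%.
Reserves = 5,110/385 = 13.3 months.
Program A: score 749 ≥ 580; DTI 44.2% ≤ 45%; LTV 97% > 85%; employment 22 ≥ 18 mo; reserves 13.3 ≥ 3 mo → does not qualify.
Program B: score 749 ≥ 720; DTI 44.2% > 36%; employment 22 < 24 mo → does not qualify.
Program C: score 749 ≥ 580; DTI 44.2% ≤ 45%; LTV 97% ≤ 110%; employment 22 ≥ 12 mo; reserves 13.3 ≥ 3 mo → qualifies.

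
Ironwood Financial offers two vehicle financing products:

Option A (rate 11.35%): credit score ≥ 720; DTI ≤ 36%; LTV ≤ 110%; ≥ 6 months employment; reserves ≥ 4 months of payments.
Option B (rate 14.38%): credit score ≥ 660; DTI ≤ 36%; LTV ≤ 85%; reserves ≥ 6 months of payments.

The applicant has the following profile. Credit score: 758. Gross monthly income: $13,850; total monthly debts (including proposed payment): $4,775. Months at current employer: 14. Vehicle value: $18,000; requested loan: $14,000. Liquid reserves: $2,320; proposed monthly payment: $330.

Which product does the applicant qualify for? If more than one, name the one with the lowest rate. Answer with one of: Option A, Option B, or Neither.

DTI = 4,775/13,850 = 34.5%.
LTV = 14,000/18,000 = 77.8%.
Reserves = 2,320/330 = 7.0 months.
Option A: score 758 ≥ 720; DTI 34.5% ≤ 36%; LTV 77.8% ≤ 110%; employment 14 ≥ 6 mo; reserves 7.0 ≥ 4 mo → qualifies.
Option B: score 758 ≥ 660; DTI 34.5% ≤ 36%; LTV 77.8% ≤ 85%; reserves 7.0 ≥ 6 mo → qualifies.
Qualifying: Option A, Option B. Lowest rate is 11.35% → Option A.

Option A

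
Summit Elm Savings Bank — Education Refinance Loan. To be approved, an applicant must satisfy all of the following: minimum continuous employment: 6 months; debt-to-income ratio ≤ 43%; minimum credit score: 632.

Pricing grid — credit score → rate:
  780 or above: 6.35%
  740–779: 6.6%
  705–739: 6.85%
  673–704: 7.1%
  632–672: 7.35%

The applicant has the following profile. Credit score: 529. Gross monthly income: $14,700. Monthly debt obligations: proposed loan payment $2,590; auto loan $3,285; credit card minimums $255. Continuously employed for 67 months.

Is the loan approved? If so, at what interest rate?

Credit score 529 < 632 (below minimum)
Employment 67 ≥ 6 months
Total monthly debts = (2,590 + 3,285 + 255) = 6,130. Debt-to-income = 6,130/14,700 = 41.7% — meets 43% limit
Not all requirements met → denied.

Denied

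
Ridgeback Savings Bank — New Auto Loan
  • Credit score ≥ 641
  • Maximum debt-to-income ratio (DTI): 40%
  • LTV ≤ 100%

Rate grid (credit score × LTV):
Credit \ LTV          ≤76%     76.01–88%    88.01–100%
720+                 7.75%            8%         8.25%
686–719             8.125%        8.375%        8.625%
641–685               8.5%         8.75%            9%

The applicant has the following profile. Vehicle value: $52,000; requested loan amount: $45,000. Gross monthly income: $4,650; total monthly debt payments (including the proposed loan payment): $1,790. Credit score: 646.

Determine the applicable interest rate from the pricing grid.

8.75%

Credit score 646 ≥ 641; DTI: 1,790 ÷ 4,650 = 38.5%, within the 40% cap
Loan-to-value = 45,000/52,000 = 86.5% — pass (100% max)
Score 646 is in the 641–685 band; LTV 86.5% is in the 76.01–88% band → 8.75%.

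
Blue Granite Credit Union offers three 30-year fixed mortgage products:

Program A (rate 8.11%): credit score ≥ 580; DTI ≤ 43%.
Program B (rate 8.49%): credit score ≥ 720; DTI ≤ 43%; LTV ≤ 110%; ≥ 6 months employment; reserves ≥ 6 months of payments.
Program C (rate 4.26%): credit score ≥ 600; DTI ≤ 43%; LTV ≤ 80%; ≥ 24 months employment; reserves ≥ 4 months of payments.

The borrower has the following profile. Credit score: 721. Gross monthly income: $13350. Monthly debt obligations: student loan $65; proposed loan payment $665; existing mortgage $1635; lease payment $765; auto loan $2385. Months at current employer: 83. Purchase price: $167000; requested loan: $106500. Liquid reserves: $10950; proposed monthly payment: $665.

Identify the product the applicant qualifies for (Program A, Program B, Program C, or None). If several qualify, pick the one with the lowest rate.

Program C

Total debts = (65 + 665 + 1,635 + 765 + 2,385) = 5,515; DTI = 5,515/13,350 = 41.3%.
LTV = 106,500/167,000 = 63.8%.
Reserves = 10,950/665 = 16.5 months.
Program A: score 721 ≥ 580; DTI 41.3% ≤ 43% → qualifies.
Program B: score 721 ≥ 720; DTI 41.3% ≤ 43%; LTV 63.8% ≤ 110%; employment 83 ≥ 6 mo; reserves 16.5 ≥ 6 mo → qualifies.
Program C: score 721 ≥ 600; DTI 41.3% ≤ 43%; LTV 63.8% ≤ 80%; employment 83 ≥ 24 mo; reserves 16.5 ≥ 4 mo → qualifies.
Qualifying: Program A, Program B, Program C. Lowest rate is 4.26% → Program C.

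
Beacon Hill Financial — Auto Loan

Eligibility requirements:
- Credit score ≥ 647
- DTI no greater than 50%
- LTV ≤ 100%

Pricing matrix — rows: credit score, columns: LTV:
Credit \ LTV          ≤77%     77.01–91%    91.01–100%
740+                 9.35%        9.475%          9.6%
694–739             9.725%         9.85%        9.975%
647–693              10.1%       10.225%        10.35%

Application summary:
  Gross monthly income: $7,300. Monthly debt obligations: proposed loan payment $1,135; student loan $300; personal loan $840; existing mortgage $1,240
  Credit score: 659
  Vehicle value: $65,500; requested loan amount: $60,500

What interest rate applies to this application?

Credit score 659 ≥ 647; Total monthly debts = (1,135 + 300 + 840 + 1,240) = 3,515. Debt-to-income = 3,515/7,300 = 48.2% — meets 50% limit
LTV: 60,500 ÷ 65,500 = 92.4%, within 100% cap
Score 659 is in the 647–693 band; LTV 92.4% is in the 91.01–100% band → 10.35%.

10.35%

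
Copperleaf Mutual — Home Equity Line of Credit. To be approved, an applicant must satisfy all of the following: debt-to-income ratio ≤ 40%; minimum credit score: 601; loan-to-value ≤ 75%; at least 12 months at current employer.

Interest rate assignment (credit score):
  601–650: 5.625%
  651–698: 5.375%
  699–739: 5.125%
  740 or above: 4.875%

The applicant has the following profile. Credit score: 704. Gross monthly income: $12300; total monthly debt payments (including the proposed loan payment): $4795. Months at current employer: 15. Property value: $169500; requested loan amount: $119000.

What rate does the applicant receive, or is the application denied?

Credit score 704 ≥ 601 (meets minimum)
DTI: 4,795 ÷ 12,300 = 39%, within the 40% cap
Loan-to-value = 119,000/169,500 = 70.2% — pass (75% max)
Employment 15 ≥ 12 months
All requirements met. Score 704 falls in the 699–739 tier → 5.125%.

Approved at 5.125%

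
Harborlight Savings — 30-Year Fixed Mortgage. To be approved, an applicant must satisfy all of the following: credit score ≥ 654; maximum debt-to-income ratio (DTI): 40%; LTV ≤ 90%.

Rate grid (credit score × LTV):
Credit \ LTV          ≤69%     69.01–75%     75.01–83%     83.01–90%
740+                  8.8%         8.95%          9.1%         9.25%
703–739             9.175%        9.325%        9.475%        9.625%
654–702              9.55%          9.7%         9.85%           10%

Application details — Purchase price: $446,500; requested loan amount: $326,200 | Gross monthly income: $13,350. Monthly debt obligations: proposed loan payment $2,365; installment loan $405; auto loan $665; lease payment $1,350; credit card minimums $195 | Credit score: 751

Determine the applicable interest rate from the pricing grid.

Credit score 751 ≥ 654; Total monthly debts = (2,365 + 405 + 665 + 1,350 + 195) = 4,980. DTI: 4,980 ÷ 13,350 = 37.3%, within the 40% cap
LTV = 326,200/446,500 = 73.1% ≤ 90%
Credit 751 → row 740+; LTV 73.1% → column 69.01–75%. Grid cell → 8.95%.

8.95%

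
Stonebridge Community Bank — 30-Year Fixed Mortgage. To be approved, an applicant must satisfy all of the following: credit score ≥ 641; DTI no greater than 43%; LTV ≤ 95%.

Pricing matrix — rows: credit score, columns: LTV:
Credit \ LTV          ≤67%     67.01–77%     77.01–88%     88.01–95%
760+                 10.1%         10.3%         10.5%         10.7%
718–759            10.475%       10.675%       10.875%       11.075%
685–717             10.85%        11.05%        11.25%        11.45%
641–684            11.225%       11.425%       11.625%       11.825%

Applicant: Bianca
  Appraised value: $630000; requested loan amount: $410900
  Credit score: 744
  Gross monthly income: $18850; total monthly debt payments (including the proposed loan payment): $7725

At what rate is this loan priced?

10.475%

Credit score 744 ≥ 641; Debt-to-income = 7,725/18,850 = 41% — meets 43% limit
Loan-to-value = 410,900/630,000 = 65.2% — pass (95% max)
Credit 744 → row 718–759; LTV 65.2% → column ≤67%. Grid cell → 10.475%.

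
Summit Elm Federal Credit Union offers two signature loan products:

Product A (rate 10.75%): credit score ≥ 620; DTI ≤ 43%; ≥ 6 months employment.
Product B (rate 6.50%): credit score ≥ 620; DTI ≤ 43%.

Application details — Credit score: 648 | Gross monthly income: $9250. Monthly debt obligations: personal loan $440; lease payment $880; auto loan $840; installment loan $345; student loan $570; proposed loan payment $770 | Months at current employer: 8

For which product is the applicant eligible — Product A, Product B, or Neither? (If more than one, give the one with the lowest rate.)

Product B

Total debts = (440 + 880 + 840 + 345 + 570 + 770) = 3,845; DTI = 3,845/9,250 = 41.6%.
Product A: score 648 ≥ 620; DTI 41.6% ≤ 43%; employment 8 ≥ 6 mo → qualifies.
Product B: score 648 ≥ 620; DTI 41.6% ≤ 43% → qualifies.
Qualifying: Product A, Product B. Lowest rate is 6.50% → Product B.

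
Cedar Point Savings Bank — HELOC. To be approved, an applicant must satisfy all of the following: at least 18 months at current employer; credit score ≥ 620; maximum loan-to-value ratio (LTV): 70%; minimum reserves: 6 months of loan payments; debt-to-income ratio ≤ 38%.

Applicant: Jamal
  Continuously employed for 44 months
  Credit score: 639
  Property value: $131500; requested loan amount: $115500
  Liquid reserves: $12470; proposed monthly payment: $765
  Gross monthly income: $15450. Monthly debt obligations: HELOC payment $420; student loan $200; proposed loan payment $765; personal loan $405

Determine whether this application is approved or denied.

Employment 44 ≥ 18 months
Credit score 639 ≥ 620 (meets)
LTV = 115,500/131,500 = 87.8% > 70%
Liquid reserves cover 12,470/765 = 16.3 months — ≥ 6 required
Total monthly debts = (420 + 200 + 765 + 405) = 1,790. DTI = 1,790/15,450 = 11.6% ≤ 38%
Fails on LTV.

Denied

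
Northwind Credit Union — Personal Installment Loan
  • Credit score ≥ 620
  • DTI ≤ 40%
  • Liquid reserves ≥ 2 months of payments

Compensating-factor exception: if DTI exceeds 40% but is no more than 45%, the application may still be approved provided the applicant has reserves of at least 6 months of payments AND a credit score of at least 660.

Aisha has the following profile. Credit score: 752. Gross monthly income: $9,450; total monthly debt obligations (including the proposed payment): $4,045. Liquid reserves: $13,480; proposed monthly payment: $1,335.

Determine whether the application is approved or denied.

Approved

Credit score 752 ≥ 620 (meets base)
DTI = 4,045/9,450 = 42.8% > 40% — standard DTI limit exceeded.
Reserves: 13,480 ÷ 1,335 = 10.1 months (meets 2-month minimum)
DTI 42.8% is within the 40%–45% exception band; checking compensating factors.
Reserves 10.1 ≥ 6 months; credit score 752 ≥ 660.
Both compensating conditions met → exception applies.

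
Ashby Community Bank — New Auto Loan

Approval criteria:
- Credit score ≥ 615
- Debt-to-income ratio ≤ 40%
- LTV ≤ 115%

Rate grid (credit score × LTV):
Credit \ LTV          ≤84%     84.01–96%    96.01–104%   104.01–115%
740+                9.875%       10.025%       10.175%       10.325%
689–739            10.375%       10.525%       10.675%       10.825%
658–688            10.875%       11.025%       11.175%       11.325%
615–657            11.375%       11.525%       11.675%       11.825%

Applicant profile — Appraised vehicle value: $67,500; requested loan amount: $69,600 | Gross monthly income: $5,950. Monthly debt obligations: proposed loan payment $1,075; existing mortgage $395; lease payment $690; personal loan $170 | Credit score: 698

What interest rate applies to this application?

10.675%

Credit score 698 ≥ 615; Total monthly debts = (1,075 + 395 + 690 + 170) = 2,330. DTI = 2,330/5,950 = 39.2% ≤ 40%
LTV = 69,600/67,500 = 103.1% ≤ 115%
Row: 698 falls in 689–739. Column: 103.1% falls in 96.01–104%. Rate = 10.675%.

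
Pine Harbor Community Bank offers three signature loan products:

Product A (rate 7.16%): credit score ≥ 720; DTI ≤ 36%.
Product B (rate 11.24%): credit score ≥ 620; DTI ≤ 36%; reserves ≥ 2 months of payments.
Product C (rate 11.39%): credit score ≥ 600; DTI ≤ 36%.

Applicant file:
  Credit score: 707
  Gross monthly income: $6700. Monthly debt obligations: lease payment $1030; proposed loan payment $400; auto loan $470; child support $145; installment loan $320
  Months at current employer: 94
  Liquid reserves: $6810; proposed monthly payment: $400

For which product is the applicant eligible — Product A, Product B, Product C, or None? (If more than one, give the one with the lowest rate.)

Total debts = (1,030 + 400 + 470 + 145 + 320) = 2,365; DTI = 2,365/6,700 = 35.3%.
Reserves = 6,810/400 = 17.0 months.
Product A: score 707 < 720; DTI 35.3% ≤ 36% → does not qualify.
Product B: score 707 ≥ 620; DTI 35.3% ≤ 36%; reserves 17.0 ≥ 2 mo → qualifies.
Product C: score 707 ≥ 600; DTI 35.3% ≤ 36% → qualifies.
Qualifying: Product B, Product C. Lowest rate is 11.24% → Product B.

Product B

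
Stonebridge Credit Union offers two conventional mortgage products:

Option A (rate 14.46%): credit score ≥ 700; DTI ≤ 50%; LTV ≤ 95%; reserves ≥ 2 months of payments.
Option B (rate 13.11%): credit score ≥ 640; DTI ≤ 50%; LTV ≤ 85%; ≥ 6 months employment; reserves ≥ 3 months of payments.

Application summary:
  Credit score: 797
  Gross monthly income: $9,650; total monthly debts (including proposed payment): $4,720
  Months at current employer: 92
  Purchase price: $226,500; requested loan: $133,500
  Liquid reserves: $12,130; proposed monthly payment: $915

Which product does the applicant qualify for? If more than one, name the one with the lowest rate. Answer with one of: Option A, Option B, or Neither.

DTI = 4,720/9,650 = 48.9%.
LTV = 133,500/226,500 = 58.9%.
Reserves = 12,130/915 = 13.3 months.
Option A: score 797 ≥ 700; DTI 48.9% ≤ 50%; LTV 58.9% ≤ 95%; reserves 13.3 ≥ 2 mo → qualifies.
Option B: score 797 ≥ 640; DTI 48.9% ≤ 50%; LTV 58.9% ≤ 85%; employment 92 ≥ 6 mo; reserves 13.3 ≥ 3 mo → qualifies.
Qualifying: Option A, Option B. Lowest rate is 13.11% → Option B.

Option B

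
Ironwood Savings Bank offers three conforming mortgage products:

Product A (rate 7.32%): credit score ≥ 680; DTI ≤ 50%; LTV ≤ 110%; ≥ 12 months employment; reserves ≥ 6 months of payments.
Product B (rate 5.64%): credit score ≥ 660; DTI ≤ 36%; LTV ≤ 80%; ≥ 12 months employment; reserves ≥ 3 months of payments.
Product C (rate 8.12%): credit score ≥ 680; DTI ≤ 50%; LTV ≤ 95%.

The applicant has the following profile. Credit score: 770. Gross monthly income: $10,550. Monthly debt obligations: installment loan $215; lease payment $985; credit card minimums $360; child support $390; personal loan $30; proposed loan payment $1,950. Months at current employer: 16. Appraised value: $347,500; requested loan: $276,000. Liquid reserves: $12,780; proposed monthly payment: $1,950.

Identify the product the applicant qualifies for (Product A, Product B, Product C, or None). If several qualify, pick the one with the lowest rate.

Total debts = (215 + 985 + 360 + 390 + 30 + 1,950) = 3,930; DTI = 3,930/10,550 = 37.3%.
LTV = 276,000/347,500 = 79.4%.
Reserves = 12,780/1,950 = 6.6 months.
Product A: score 770 ≥ 680; DTI 37.3% ≤ 50%; LTV 79.4% ≤ 110%; employment 16 ≥ 12 mo; reserves 6.6 ≥ 6 mo → qualifies.
Product B: score 770 ≥ 660; DTI 37.3% > 36%; LTV 79.4% ≤ 80%; employment 16 ≥ 12 mo; reserves 6.6 ≥ 3 mo → does not qualify.
Product C: score 770 ≥ 680; DTI 37.3% ≤ 50%; LTV 79.4% ≤ 95% → qualifies.
Qualifying: Product A, Product C. Lowest rate is 7.32% → Product A.

Product A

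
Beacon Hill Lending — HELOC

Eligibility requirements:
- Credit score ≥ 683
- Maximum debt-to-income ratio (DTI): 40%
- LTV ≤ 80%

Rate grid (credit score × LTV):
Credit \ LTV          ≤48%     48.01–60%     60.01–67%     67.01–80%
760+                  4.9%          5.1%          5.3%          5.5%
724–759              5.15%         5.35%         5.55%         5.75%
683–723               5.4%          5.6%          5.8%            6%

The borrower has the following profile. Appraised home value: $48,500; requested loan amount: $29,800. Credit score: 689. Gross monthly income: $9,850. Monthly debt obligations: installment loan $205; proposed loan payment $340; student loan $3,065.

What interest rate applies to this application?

5.8%

Credit score 689 ≥ 683; Total monthly debts = (205 + 340 + 3,065) = 3,610. DTI = 3,610/9,850 = 36.6% ≤ 40%
LTV: 29,800 ÷ 48,500 = 61.4%, within 80% cap
Score 689 is in the 683–723 band; LTV 61.4% is in the 60.01–67% band → 5.8%.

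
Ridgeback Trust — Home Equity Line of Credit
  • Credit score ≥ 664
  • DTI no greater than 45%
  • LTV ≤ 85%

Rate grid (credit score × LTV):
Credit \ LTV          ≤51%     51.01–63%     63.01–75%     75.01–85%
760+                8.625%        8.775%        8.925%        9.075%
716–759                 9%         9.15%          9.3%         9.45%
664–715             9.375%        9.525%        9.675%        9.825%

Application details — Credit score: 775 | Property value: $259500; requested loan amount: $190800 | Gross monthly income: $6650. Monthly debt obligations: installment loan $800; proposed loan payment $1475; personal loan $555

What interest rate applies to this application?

Credit score 775 ≥ 664; Total monthly debts = (800 + 1,475 + 555) = 2,830. Debt-to-income = 2,830/6,650 = 42.6% — meets 45% limit
LTV = 190,800/259,500 = 73.5% ≤ 85%
Score 775 is in the 760+ band; LTV 73.5% is in the 63.01–75% band → 8.925%.

8.925%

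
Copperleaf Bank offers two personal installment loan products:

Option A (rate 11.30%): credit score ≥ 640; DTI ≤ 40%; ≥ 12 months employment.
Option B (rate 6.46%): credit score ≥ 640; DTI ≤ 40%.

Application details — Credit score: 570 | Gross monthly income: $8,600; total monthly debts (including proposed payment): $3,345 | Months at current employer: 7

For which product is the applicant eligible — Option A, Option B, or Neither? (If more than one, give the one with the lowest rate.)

DTI = 3,345/8,600 = 38.9%.
Option A: score 570 < 640; DTI 38.9% ≤ 40%; employment 7 < 12 mo → does not qualify.
Option B: score 570 < 640; DTI 38.9% ≤ 40% → does not qualify.

Neither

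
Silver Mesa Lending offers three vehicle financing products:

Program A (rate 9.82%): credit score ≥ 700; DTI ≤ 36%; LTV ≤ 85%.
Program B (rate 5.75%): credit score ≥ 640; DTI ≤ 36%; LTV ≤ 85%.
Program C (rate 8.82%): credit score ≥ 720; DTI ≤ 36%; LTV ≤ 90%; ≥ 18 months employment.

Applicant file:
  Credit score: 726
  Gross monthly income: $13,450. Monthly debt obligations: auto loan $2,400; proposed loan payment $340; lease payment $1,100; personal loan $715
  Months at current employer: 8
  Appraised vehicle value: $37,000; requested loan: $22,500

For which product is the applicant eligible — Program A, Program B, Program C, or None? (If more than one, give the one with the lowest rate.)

Program B

Total debts = (2,400 + 340 + 1,100 + 715) = 4,555; DTI = 4,555/13,450 = 33.9%.
LTV = 22,500/37,000 = 60.8%.
Program A: score 726 ≥ 700; DTI 33.9% ≤ 36%; LTV 60.8% ≤ 85% → qualifies.
Program B: score 726 ≥ 640; DTI 33.9% ≤ 36%; LTV 60.8% ≤ 85% → qualifies.
Program C: score 726 ≥ 720; DTI 33.9% ≤ 36%; LTV 60.8% ≤ 90%; employment 8 < 18 mo → does not qualify.
Qualifying: Program A, Program B. Lowest rate is 5.75% → Program B.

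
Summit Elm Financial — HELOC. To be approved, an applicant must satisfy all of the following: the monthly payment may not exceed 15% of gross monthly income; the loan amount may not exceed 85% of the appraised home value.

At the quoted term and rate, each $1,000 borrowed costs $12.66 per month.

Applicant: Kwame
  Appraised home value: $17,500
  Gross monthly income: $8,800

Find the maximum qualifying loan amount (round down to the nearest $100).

$14,800

Payment cap: 15% × $8,800 = $1,320/month.
At $12.66 per $1,000, that supports 1,320/12.66 × 1,000 ≈ $104,265 → $104,200.
LTV cap: 85% × $17,500 = $14,875 → $14,800.
Binding constraint: loan-to-value.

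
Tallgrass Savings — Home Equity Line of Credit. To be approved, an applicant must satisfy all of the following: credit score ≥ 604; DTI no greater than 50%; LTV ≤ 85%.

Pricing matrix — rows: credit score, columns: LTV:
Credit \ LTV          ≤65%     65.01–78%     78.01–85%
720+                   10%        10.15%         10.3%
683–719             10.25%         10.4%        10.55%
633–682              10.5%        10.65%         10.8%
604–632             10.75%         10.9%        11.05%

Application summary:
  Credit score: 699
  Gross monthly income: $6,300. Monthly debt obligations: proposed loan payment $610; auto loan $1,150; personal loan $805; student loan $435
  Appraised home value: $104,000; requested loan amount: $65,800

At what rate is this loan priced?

10.25%

Credit score 699 ≥ 604; Total monthly debts = (610 + 1,150 + 805 + 435) = 3,000. Debt-to-income = 3,000/6,300 = 47.6% — meets 50% limit
Loan-to-value = 65,800/104,000 = 63.3% — pass (85% max)
Row: 699 falls in 683–719. Column: 63.3% falls in ≤65%. Rate = 10.25%.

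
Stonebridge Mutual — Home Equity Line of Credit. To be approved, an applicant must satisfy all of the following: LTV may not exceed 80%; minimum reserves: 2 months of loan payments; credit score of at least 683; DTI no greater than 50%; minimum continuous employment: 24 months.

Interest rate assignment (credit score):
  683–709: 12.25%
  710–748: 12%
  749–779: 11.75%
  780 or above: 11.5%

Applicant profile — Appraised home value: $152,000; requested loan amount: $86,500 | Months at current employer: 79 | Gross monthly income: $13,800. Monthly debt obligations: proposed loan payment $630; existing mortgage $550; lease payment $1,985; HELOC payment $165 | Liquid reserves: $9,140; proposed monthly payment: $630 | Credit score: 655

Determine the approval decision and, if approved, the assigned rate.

Credit score 655 < 683 (below minimum)
Total monthly debts = (630 + 550 + 1,985 + 165) = 3,330. DTI: 3,330 ÷ 13,800 = 24.1%, within the 50% cap
Employment 79 ≥ 24 months
Liquid reserves cover 9,140/630 = 14.5 months — ≥ 2 required
Loan-to-value = 86,500/152,000 = 56.9% — pass (80% max)
Not all requirements met → denied.

Denied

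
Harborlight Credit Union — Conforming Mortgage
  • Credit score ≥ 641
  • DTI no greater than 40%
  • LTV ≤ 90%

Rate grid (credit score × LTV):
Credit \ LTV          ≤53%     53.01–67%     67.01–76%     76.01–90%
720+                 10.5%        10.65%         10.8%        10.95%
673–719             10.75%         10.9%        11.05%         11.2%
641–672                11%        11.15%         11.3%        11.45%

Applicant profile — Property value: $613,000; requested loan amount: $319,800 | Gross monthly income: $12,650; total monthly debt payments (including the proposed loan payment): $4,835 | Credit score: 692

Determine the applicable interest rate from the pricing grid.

10.75%

Credit score 692 ≥ 641; Debt-to-income = 4,835/12,650 = 38.2% — meets 40% limit
LTV = 319,800/613,000 = 52.2% ≤ 90%
Score 692 is in the 673–719 band; LTV 52.2% is in the ≤53% band → 10.75%.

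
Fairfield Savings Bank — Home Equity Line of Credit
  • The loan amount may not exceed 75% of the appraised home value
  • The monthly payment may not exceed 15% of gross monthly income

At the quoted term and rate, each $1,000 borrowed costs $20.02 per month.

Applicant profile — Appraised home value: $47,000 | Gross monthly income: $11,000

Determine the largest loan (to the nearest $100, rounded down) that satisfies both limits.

$35,200

Payment cap: 15% × $11,000 = $1,650/month.
At $20.02 per $1,000, that supports 1,650/20.02 × 1,000 ≈ $82,417 → $82,400.
LTV cap: 75% × $47,000 = $35,250 → $35,200.
Binding constraint: loan-to-value.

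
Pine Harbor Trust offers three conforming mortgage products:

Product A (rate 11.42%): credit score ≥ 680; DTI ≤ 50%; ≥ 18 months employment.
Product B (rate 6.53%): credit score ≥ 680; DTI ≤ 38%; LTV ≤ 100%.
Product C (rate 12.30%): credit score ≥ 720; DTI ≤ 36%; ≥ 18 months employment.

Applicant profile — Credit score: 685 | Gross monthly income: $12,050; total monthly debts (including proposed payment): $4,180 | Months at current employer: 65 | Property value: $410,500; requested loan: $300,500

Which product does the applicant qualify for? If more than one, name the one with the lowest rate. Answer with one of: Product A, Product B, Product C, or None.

DTI = 4,180/12,050 = 34.7%.
LTV = 300,500/410,500 = 73.2%.
Product A: score 685 ≥ 680; DTI 34.7% ≤ 50%; employment 65 ≥ 18 mo → qualifies.
Product B: score 685 ≥ 680; DTI 34.7% ≤ 38%; LTV 73.2% ≤ 100% → qualifies.
Product C: score 685 < 720; DTI 34.7% ≤ 36%; employment 65 ≥ 18 mo → does not qualify.
Qualifying: Product A, Product B. Lowest rate is 6.53% → Product B.

Product B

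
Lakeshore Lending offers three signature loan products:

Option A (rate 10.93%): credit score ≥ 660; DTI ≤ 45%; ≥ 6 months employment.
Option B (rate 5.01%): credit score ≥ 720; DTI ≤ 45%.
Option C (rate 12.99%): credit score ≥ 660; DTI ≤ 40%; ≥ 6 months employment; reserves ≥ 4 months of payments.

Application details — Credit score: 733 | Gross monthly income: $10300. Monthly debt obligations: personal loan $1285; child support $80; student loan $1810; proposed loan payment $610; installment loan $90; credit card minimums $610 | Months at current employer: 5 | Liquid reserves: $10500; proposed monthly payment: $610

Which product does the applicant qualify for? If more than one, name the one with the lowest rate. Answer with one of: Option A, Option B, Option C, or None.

Option B

Total debts = (1,285 + 80 + 1,810 + 610 + 90 + 610) = 4,485; DTI = 4,485/10,300 = 43.5%.
Reserves = 10,500/610 = 17.2 months.
Option A: score 733 ≥ 660; DTI 43.5% ≤ 45%; employment 5 < 6 mo → does not qualify.
Option B: score 733 ≥ 720; DTI 43.5% ≤ 45% → qualifies.
Option C: score 733 ≥ 660; DTI 43.5% > 40%; employment 5 < 6 mo; reserves 17.2 ≥ 4 mo → does not qualify.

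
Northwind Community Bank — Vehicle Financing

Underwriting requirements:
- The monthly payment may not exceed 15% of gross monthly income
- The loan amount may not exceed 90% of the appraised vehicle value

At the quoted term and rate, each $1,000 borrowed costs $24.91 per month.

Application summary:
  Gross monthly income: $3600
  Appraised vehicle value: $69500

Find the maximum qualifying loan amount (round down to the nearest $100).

Payment cap: 15% × $3,600 = $540/month.
At $24.91 per $1,000, that supports 540/24.91 × 1,000 ≈ $21,678 → $21,600.
LTV cap: 90% × $69,500 = $62,550 → $62,500.
Binding constraint: payment-to-income.

$21,600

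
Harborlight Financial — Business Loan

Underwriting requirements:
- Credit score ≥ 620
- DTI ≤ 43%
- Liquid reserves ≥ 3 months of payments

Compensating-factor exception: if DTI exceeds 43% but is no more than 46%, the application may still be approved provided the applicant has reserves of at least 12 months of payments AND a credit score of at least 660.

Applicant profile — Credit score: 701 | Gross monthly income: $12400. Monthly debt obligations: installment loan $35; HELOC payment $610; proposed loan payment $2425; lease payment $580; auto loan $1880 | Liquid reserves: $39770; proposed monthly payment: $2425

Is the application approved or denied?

Credit score 701 ≥ 620 (meets base)
Total debts = (35 + 610 + 2,425 + 580 + 1,880) = 5,530. DTI = 5,530/12,400 = 44.6% > 43% — standard DTI limit exceeded.
Liquid reserves cover 39,770/2,425 = 16.4 months — ≥ 3 required
DTI 44.6% is within the 43%–46% exception band; checking compensating factors.
Override check — reserves: 16.4 mo (ok); score: 701 (ok).
Both override conditions satisfied; DTI exception granted.

Approved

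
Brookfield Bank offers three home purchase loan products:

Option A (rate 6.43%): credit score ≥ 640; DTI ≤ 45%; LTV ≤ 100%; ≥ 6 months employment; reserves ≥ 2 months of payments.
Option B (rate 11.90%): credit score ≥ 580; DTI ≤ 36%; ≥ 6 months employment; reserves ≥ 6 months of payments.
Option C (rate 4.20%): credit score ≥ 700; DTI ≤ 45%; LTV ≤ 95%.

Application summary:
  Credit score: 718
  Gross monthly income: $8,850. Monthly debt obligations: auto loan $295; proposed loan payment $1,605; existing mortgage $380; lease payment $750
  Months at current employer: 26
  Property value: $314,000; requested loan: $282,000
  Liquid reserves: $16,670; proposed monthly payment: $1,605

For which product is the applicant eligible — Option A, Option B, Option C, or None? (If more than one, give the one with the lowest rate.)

Option C

Total debts = (295 + 1,605 + 380 + 750) = 3,030; DTI = 3,030/8,850 = 34.2%.
LTV = 282,000/314,000 = 89.8%.
Reserves = 16,670/1,605 = 10.4 months.
Option A: score 718 ≥ 640; DTI 34.2% ≤ 45%; LTV 89.8% ≤ 100%; employment 26 ≥ 6 mo; reserves 10.4 ≥ 2 mo → qualifies.
Option B: score 718 ≥ 580; DTI 34.2% ≤ 36%; employment 26 ≥ 6 mo; reserves 10.4 ≥ 6 mo → qualifies.
Option C: score 718 ≥ 700; DTI 34.2% ≤ 45%; LTV 89.8% ≤ 95% → qualifies.
Qualifying: Option A, Option B, Option C. Lowest rate is 4.20% → Option C.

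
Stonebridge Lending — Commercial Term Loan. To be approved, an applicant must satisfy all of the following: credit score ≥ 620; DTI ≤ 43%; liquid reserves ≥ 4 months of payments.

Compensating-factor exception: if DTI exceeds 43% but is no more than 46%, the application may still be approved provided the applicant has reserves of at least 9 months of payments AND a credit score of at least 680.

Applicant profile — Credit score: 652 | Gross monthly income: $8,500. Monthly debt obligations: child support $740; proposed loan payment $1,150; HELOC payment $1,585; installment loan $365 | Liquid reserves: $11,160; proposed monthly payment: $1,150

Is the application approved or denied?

Denied

Credit score 652 ≥ 620 (meets base)
Total debts = (740 + 1,150 + 1,585 + 365) = 3,840. DTI: 3,840 ÷ 8,500 = 45.2%, over the 43% base limit.
Reserves: 11,160 ÷ 1,150 = 9.7 months (meets 4-month minimum)
DTI 45.2% is within the 43%–46% exception band; checking compensating factors.
Reserves 9.7 ≥ 9 months; credit score 652 < 680.
Override conditions not both satisfied; exception does not apply.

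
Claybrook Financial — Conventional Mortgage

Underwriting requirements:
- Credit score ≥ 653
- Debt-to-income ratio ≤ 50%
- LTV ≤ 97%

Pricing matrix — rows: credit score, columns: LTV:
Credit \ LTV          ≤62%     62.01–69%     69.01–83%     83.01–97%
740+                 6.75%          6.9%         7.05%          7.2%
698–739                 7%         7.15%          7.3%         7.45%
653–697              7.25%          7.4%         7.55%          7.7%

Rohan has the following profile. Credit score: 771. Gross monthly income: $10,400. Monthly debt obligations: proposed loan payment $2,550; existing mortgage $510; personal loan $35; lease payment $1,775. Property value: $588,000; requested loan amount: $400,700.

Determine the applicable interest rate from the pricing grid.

Credit score 771 ≥ 653; Total monthly debts = (2,550 + 510 + 35 + 1,775) = 4,870. DTI = 4,870/10,400 = 46.8% ≤ 50%
LTV = 400,700/588,000 = 68.1% ≤ 97%
Row: 771 falls in 740+. Column: 68.1% falls in 62.01–69%. Rate = 6.9%.

6.9%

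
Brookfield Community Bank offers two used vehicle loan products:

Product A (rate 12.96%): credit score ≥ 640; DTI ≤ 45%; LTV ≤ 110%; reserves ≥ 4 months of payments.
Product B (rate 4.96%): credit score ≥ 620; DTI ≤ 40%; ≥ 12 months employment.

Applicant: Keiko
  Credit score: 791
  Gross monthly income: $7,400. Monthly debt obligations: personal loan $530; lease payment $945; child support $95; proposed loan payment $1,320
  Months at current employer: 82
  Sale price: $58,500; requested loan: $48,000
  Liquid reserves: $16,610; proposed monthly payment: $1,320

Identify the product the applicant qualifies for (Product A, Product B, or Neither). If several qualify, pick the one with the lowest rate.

Product B

Total debts = (530 + 945 + 95 + 1,320) = 2,890; DTI = 2,890/7,400 = 39.1%.
LTV = 48,000/58,500 = 82.1%.
Reserves = 16,610/1,320 = 12.6 months.
Product A: score 791 ≥ 640; DTI 39.1% ≤ 45%; LTV 82.1% ≤ 110%; reserves 12.6 ≥ 4 mo → qualifies.
Product B: score 791 ≥ 620; DTI 39.1% ≤ 40%; employment 82 ≥ 12 mo → qualifies.
Qualifying: Product A, Product B. Lowest rate is 4.96% → Product B.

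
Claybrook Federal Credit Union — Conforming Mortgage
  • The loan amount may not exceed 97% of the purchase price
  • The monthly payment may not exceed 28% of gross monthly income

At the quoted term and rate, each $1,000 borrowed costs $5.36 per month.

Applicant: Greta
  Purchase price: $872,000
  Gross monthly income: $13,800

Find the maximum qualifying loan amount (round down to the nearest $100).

Payment cap: 28% × $13,800 = $3,864/month.
At $5.36 per $1,000, that supports 3,864/5.36 × 1,000 ≈ $720,895 → $720,800.
LTV cap: 97% × $872,000 = $845,840 → $845,800.
Binding constraint: payment-to-income.

$720,800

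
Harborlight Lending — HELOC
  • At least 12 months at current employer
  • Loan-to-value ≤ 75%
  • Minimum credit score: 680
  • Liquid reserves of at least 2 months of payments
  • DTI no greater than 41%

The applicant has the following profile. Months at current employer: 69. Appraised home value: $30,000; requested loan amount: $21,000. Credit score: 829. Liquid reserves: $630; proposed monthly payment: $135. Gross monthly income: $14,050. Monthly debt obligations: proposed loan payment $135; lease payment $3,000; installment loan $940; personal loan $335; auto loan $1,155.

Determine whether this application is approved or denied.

Employment 69 ≥ 12 months
LTV = 21,000/30,000 = 70% ≤ 75%
Credit score 829 ≥ 680 (meets)
Reserves: 630 ÷ 135 = 4.7 months (meets 2-month minimum)
Total monthly debts = (135 + 3,000 + 940 + 335 + 1,155) = 5,565. DTI: 5,565 ÷ 14,050 = 39.6%, within the 41% cap
All criteria satisfied.

Approved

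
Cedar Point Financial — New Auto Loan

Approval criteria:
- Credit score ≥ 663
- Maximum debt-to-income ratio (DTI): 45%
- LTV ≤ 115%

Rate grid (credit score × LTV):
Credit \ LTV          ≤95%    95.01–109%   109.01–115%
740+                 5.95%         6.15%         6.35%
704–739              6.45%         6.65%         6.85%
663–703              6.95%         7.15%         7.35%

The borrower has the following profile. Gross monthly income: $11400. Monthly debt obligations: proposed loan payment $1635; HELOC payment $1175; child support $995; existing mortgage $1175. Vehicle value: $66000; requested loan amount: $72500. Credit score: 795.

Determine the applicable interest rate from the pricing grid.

Credit score 795 ≥ 663; Total monthly debts = (1,635 + 1,175 + 995 + 1,175) = 4,980. DTI = 4,980/11,400 = 43.7% ≤ 45%
LTV: 72,500 ÷ 66,000 = 109.8%, within 115% cap
Credit 795 → row 740+; LTV 109.8% → column 109.01–115%. Grid cell → 6.35%.

6.35%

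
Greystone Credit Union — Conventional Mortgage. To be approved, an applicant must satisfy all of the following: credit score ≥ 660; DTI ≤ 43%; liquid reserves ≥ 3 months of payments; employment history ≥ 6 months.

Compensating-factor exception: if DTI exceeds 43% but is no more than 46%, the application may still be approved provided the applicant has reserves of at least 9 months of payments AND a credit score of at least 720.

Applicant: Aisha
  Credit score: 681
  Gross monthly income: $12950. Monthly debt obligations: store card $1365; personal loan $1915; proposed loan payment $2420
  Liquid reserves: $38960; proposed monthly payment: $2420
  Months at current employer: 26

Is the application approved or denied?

Credit score 681 ≥ 660 (meets base)
Total debts = (1,365 + 1,915 + 2,420) = 5,700. DTI = 5,700/12,950 = 44% > 43% — standard DTI limit exceeded.
Reserves: 38,960 ÷ 2,420 = 16.1 months (meets 3-month minimum)
Employment 26 ≥ 6 months
DTI 44% is within the 43%–46% exception band; checking compensating factors.
Reserves 16.1 ≥ 9 months; credit score 681 < 720.
Override conditions not both satisfied; exception does not apply.

Denied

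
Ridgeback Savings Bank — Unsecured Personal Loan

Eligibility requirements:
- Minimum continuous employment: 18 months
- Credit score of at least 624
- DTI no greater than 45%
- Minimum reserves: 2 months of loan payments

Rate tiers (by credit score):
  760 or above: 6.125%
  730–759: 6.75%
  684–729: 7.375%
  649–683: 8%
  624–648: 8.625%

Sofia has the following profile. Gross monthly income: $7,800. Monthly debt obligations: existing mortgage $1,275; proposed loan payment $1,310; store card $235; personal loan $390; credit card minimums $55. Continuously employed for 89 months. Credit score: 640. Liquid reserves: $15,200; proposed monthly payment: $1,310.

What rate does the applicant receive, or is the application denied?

Approved at 8.625%

Credit score 640 ≥ 624 (meets minimum)
Employment 89 ≥ 18 months
Reserves = 15,200/1,310 = 11.6 months ≥ 2
Total monthly debts = (1,275 + 1,310 + 235 + 390 + 55) = 3,265. DTI = 3,265/7,800 = 41.9% ≤ 45%
All requirements met. Score 640 falls in the 624–648 tier → 8.625%.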